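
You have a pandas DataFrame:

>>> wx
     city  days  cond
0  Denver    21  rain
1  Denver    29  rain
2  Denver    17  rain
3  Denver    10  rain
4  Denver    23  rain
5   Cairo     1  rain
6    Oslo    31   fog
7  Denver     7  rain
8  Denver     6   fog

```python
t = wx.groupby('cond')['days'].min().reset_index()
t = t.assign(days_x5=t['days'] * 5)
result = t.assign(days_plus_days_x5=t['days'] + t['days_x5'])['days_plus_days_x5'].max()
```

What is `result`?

group by cond, min of days:
cond
fog     6
rain    1
Name: days, dtype: int64
reset_index():
   cond  days
0   fog     6
1  rain     1
add column days_x5 = t['days'] * 5:
   cond  days  days_x5
0   fog     6       30
1  rain     1        5
add column days_plus_days_x5 = t['days'] + t['days_x5']:
   cond  days  days_x5  days_plus_days_x5
0   fog     6       30                 36
1  rain     1        5                  6

36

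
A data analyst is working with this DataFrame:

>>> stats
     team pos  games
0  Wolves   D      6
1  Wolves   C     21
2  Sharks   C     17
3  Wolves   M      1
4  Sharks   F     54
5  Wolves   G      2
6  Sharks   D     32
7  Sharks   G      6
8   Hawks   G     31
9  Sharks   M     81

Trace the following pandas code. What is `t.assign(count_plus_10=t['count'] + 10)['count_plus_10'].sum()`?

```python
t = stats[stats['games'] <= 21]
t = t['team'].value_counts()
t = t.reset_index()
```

26

filter rows where games <= 21:
     team pos  games
0  Wolves   D      6
1  Wolves   C     21
2  Sharks   C     17
3  Wolves   M      1
5  Wolves   G      2
7  Sharks   G      6
value_counts of team:
team
Wolves    4
Sharks    2
Name: count, dtype: int64
reset_index():
     team  count
0  Wolves      4
1  Sharks      2
add column count_plus_10 = t['count'] + 10:
     team  count  count_plus_10
0  Wolves      4             14
1  Sharks      2             12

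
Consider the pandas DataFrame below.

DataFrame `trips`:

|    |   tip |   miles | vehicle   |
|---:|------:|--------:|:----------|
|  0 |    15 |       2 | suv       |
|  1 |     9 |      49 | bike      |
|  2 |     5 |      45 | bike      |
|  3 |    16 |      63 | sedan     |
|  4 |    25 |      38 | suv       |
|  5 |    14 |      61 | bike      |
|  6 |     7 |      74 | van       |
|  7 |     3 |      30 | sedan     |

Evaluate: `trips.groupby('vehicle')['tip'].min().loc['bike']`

group by vehicle, min of tip:
vehicle
bike      5
sedan     3
suv      15
van       7
Name: tip, dtype: int64
Then the value at index 'bike': 5

5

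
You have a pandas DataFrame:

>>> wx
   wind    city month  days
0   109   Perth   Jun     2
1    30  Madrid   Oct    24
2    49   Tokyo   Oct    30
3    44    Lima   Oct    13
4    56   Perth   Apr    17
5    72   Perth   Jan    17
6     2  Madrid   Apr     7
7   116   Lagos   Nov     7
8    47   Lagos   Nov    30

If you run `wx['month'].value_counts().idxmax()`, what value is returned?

Oct

value_counts of month:
month
Oct    3
Apr    2
Nov    2
Jun    1
Jan    1
Name: count, dtype: int64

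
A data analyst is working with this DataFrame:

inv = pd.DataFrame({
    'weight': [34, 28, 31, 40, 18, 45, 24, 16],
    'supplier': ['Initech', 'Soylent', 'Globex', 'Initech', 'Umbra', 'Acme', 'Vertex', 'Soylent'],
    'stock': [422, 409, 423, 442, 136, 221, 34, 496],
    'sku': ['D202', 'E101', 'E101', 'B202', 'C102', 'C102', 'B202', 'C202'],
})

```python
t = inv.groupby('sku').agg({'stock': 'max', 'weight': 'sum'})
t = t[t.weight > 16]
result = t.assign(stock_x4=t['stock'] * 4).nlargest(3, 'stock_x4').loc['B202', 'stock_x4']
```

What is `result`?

group by sku: max(stock), sum(weight):
      stock  weight
sku                
B202    442      64
C102    221      63
C202    496      16
D202    422      34
E101    423      59
filter rows where weight > 16:
      stock  weight
sku                
B202    442      64
C102    221      63
D202    422      34
E101    423      59
add column stock_x4 = t['stock'] * 4:
      stock  weight  stock_x4
sku                          
B202    442      64      1768
C102    221      63       884
D202    422      34      1688
E101    423      59      1692
take 3 rows with largest stock_x4:
      stock  weight  stock_x4
sku                          
B202    442      64      1768
E101    423      59      1692
D202    422      34      1688
So loc['B202', 'stock_x4'] = 1768.

1768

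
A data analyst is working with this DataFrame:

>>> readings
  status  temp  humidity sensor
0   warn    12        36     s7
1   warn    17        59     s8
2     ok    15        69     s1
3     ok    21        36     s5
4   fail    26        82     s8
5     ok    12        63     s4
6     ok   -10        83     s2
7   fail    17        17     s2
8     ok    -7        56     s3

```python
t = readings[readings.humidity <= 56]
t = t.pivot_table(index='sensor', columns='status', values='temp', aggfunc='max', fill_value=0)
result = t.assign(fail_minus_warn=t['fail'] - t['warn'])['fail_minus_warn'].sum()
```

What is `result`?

5

filter rows where humidity <= 56:
  status  temp  humidity sensor
0   warn    12        36     s7
3     ok    21        36     s5
7   fail    17        17     s2
8     ok    -7        56     s3
pivot: rows=sensor, cols=status, max(temp):
status  fail  ok  warn
sensor                
s2        17   0     0
s3         0  -7     0
s5         0  21     0
s7         0   0    12
add column fail_minus_warn = t['fail'] - t['warn']:
status  fail  ok  warn  fail_minus_warn
sensor                                 
s2        17   0     0               17
s3         0  -7     0                0
s5         0  21     0                0
s7         0   0    12              -12
Finally, sum of column 'fail_minus_warn' = 5.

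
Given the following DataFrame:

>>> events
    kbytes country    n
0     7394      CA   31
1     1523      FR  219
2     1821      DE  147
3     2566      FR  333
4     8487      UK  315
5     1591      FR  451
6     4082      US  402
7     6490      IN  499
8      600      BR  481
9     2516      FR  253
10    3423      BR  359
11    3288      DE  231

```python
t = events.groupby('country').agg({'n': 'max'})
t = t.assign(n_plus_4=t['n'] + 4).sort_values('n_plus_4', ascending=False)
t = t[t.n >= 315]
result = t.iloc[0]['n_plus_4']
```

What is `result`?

group by country, max of n:
           n
country     
BR       481
CA        31
DE       231
FR       451
IN       499
UK       315
US       402
add column n_plus_4 = t['n'] + 4:
           n  n_plus_4
country               
BR       481       485
CA        31        35
DE       231       235
FR       451       455
IN       499       503
UK       315       319
US       402       406
sort by n_plus_4 descending:
           n  n_plus_4
country               
IN       499       503
BR       481       485
FR       451       455
US       402       406
UK       315       319
DE       231       235
CA        31        35
filter rows where n >= 315:
           n  n_plus_4
country               
IN       499       503
BR       481       485
FR       451       455
US       402       406
UK       315       319
Hence 503.

503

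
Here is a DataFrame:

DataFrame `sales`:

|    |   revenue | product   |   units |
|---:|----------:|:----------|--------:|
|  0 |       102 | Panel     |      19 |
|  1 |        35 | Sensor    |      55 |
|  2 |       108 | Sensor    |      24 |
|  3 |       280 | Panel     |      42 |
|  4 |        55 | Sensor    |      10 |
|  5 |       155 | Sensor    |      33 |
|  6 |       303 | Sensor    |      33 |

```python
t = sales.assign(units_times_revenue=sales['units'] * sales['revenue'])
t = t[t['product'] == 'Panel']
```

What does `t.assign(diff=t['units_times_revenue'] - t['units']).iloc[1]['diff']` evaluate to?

11718

add column units_times_revenue = sales['units'] * sales['revenue']:
   revenue product  units  units_times_revenue
0      102   Panel     19                 1938
1       35  Sensor     55                 1925
2      108  Sensor     24                 2592
3      280   Panel     42                11760
4       55  Sensor     10                  550
5      155  Sensor     33                 5115
6      303  Sensor     33                 9999
filter rows where product == 'Panel':
   revenue product  units  units_times_revenue
0      102   Panel     19                 1938
3      280   Panel     42                11760
add column diff = t['units_times_revenue'] - t['units']:
   revenue product  units  units_times_revenue   diff
0      102   Panel     19                 1938   1919
3      280   Panel     42                11760  11718
Reading off the value at position 1, column 'diff', we get 11718.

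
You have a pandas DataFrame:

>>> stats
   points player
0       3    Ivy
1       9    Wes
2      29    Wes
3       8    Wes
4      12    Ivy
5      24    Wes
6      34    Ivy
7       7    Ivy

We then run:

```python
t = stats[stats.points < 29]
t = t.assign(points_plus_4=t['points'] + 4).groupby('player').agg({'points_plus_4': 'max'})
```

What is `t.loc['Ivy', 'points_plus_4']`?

16

filter rows where points < 29:
   points player
0       3    Ivy
1       9    Wes
3       8    Wes
4      12    Ivy
5      24    Wes
7       7    Ivy
add column points_plus_4 = t['points'] + 4:
   points player  points_plus_4
0       3    Ivy              7
1       9    Wes             13
3       8    Wes             12
4      12    Ivy             16
5      24    Wes             28
7       7    Ivy             11
group by player, max of points_plus_4:
        points_plus_4
player               
Ivy                16
Wes                28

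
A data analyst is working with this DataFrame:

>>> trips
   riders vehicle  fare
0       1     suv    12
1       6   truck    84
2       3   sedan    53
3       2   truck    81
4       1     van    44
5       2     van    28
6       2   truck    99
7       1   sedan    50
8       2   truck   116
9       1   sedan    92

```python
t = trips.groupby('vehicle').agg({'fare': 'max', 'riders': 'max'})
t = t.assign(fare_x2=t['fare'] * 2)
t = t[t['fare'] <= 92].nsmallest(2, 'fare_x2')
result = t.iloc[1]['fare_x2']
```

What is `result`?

group by vehicle: max(fare), max(riders):
         fare  riders
vehicle              
sedan      92       3
suv        12       1
truck     116       6
van        44       2
add column fare_x2 = t['fare'] * 2:
         fare  riders  fare_x2
vehicle                       
sedan      92       3      184
suv        12       1       24
truck     116       6      232
van        44       2       88
filter rows where fare <= 92:
         fare  riders  fare_x2
vehicle                       
sedan      92       3      184
suv        12       1       24
van        44       2       88
take 2 rows with smallest fare_x2:
         fare  riders  fare_x2
vehicle                       
suv        12       1       24
van        44       2       88
Hence 88.

88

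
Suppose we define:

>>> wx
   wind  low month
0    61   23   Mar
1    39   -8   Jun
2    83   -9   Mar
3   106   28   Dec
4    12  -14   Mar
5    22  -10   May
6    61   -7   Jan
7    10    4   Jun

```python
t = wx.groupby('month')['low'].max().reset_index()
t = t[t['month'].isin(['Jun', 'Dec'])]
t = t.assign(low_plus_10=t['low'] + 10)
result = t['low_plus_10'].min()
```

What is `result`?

group by month, max of low:
month
Dec    28
Jan    -7
Jun     4
Mar    23
May   -10
Name: low, dtype: int64
reset_index():
  month  low
0   Dec   28
1   Jan   -7
2   Jun    4
3   Mar   23
4   May  -10
filter rows where month in ['Jun', 'Dec']:
  month  low
0   Dec   28
2   Jun    4
add column low_plus_10 = t['low'] + 10:
  month  low  low_plus_10
0   Dec   28           38
2   Jun    4           14
Reading off the min of column 'low_plus_10', we get 14.

14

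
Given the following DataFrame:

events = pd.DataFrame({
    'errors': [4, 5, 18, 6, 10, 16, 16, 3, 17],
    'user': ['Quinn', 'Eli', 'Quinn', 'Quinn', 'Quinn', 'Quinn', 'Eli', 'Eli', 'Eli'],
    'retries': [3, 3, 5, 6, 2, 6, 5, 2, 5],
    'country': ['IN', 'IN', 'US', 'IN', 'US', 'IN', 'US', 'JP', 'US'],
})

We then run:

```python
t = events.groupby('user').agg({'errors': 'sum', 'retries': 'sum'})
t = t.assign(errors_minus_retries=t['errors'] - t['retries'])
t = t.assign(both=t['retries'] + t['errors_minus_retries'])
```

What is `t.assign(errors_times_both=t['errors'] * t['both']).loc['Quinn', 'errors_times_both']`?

group by user: sum(errors), sum(retries):
       errors  retries
user                  
Eli        41       15
Quinn      54       22
add column errors_minus_retries = t['errors'] - t['retries']:
       errors  retries  errors_minus_retries
user                                        
Eli        41       15                    26
Quinn      54       22                    32
add column both = t['retries'] + t['errors_minus_retries']:
       errors  retries  errors_minus_retries  both
user                                              
Eli        41       15                    26    41
Quinn      54       22                    32    54
add column errors_times_both = t['errors'] * t['both']:
       errors  retries  errors_minus_retries  both  errors_times_both
user                                                                 
Eli        41       15                    26    41               1681
Quinn      54       22                    32    54               2916
value at row 'Quinn', column 'errors_times_both' → 2916

2916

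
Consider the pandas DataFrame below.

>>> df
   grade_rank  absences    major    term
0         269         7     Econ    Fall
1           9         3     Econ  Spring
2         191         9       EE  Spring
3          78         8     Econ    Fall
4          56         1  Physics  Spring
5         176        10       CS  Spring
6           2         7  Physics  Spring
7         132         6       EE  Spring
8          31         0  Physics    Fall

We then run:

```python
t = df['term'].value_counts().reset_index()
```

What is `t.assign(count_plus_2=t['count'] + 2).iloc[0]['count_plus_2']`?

value_counts of term:
term
Spring    6
Fall      3
Name: count, dtype: int64
reset_index():
     term  count
0  Spring      6
1    Fall      3
add column count_plus_2 = t['count'] + 2:
     term  count  count_plus_2
0  Spring      6             8
1    Fall      3             5
Finally, value at position 0, column 'count_plus_2' = 8.

8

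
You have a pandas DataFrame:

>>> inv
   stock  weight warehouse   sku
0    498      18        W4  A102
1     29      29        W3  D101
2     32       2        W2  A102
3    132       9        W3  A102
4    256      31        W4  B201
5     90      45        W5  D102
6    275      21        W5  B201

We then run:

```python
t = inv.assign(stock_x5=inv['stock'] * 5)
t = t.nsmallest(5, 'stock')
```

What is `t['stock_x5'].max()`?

add column stock_x5 = inv['stock'] * 5:
   stock  weight warehouse   sku  stock_x5
0    498      18        W4  A102      2490
1     29      29        W3  D101       145
2     32       2        W2  A102       160
3    132       9        W3  A102       660
4    256      31        W4  B201      1280
5     90      45        W5  D102       450
6    275      21        W5  B201      1375
take 5 rows with smallest stock:
   stock  weight warehouse   sku  stock_x5
1     29      29        W3  D101       145
2     32       2        W2  A102       160
5     90      45        W5  D102       450
3    132       9        W3  A102       660
4    256      31        W4  B201      1280
Then the max of column 'stock_x5': 1280

1280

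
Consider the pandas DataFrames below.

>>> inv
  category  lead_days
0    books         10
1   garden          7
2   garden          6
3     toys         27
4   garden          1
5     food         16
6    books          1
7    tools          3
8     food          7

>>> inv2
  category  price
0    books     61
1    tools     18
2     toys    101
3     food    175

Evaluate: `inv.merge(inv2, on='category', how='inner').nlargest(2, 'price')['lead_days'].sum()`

23

merge on 'category' (how='inner') → 6 rows:
  category  lead_days  price
0    books         10     61
1     toys         27    101
2     food         16    175
3    books          1     61
4    tools          3     18
5     food          7    175
take 2 rows with largest price:
  category  lead_days  price
2     food         16    175
5     food          7    175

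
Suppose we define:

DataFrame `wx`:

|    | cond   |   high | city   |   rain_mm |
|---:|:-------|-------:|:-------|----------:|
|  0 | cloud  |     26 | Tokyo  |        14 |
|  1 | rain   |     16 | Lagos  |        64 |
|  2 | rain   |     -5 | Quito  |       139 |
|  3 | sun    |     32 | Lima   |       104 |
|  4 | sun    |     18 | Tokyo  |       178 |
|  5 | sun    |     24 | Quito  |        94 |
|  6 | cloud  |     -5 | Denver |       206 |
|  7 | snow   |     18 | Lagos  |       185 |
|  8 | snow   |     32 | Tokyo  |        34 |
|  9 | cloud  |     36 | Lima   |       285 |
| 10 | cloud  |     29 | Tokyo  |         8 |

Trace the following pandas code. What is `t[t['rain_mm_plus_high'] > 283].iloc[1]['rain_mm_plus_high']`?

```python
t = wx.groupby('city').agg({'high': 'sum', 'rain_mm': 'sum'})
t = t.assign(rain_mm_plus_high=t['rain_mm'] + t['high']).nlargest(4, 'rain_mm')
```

339

group by city: sum(high), sum(rain_mm):
        high  rain_mm
city                 
Denver    -5      206
Lagos     34      249
Lima      68      389
Quito     19      233
Tokyo    105      234
add column rain_mm_plus_high = t['rain_mm'] + t['high']:
        high  rain_mm  rain_mm_plus_high
city                                    
Denver    -5      206                201
Lagos     34      249                283
Lima      68      389                457
Quito     19      233                252
Tokyo    105      234                339
take 4 rows with largest rain_mm:
       high  rain_mm  rain_mm_plus_high
city                                   
Lima     68      389                457
Lagos    34      249                283
Tokyo   105      234                339
Quito    19      233                252
filter rows where rain_mm_plus_high > 283:
       high  rain_mm  rain_mm_plus_high
city                                   
Lima     68      389                457
Tokyo   105      234                339
Finally, value at position 1, column 'rain_mm_plus_high' = 339.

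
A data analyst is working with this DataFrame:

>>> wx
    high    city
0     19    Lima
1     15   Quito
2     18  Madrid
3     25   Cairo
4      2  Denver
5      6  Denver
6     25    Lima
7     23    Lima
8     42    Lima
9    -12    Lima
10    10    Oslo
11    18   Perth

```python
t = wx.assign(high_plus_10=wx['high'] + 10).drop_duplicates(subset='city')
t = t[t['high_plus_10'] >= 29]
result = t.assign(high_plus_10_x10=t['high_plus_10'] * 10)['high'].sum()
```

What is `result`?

44

add column high_plus_10 = wx['high'] + 10:
    high    city  high_plus_10
0     19    Lima            29
1     15   Quito            25
2     18  Madrid            28
3     25   Cairo            35
4      2  Denver            12
5      6  Denver            16
6     25    Lima            35
7     23    Lima            33
8     42    Lima            52
9    -12    Lima            -2
10    10    Oslo            20
11    18   Perth            28
drop duplicate city (keep=first):
    high    city  high_plus_10
0     19    Lima            29
1     15   Quito            25
2     18  Madrid            28
3     25   Cairo            35
4      2  Denver            12
10    10    Oslo            20
11    18   Perth            28
filter rows where high_plus_10 >= 29:
   high   city  high_plus_10
0    19   Lima            29
3    25  Cairo            35
add column high_plus_10_x10 = t['high_plus_10'] * 10:
   high   city  high_plus_10  high_plus_10_x10
0    19   Lima            29               290
3    25  Cairo            35               350
Taking the sum of column 'high' gives 44.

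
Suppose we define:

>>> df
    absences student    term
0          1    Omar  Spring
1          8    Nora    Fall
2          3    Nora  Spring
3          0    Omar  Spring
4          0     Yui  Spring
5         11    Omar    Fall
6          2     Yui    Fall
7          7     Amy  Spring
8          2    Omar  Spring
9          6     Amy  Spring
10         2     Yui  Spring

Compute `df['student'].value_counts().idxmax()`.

Omar

value_counts of student:
student
Omar    4
Yui     3
Nora    2
Amy     2
Name: count, dtype: int64
The label with the largest value is Omar.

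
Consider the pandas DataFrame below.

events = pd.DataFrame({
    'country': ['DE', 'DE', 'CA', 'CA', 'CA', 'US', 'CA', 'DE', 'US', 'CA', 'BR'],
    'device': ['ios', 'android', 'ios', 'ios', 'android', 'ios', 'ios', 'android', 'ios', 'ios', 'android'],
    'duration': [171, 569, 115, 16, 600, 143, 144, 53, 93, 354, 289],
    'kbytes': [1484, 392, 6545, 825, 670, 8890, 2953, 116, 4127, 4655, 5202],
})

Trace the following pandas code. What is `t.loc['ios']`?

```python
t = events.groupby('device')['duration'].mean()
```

group by device, mean of duration:
device
android    377.75
ios        148.00
Name: duration, dtype: float64
Taking the value at index 'ios' gives 148.0.

148.0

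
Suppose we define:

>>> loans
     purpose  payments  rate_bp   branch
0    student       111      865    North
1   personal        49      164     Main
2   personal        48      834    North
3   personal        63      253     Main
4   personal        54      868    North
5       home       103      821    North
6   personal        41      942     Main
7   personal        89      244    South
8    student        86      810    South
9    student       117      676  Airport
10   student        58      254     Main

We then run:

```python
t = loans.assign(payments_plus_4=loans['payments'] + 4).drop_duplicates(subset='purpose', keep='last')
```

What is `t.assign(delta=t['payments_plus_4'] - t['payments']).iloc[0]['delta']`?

add column payments_plus_4 = loans['payments'] + 4:
     purpose  payments  rate_bp   branch  payments_plus_4
0    student       111      865    North              115
1   personal        49      164     Main               53
2   personal        48      834    North               52
3   personal        63      253     Main               67
4   personal        54      868    North               58
5       home       103      821    North              107
6   personal        41      942     Main               45
7   personal        89      244    South               93
8    student        86      810    South               90
9    student       117      676  Airport              121
10   student        58      254     Main               62
drop duplicate purpose (keep=last):
     purpose  payments  rate_bp branch  payments_plus_4
5       home       103      821  North              107
7   personal        89      244  South               93
10   student        58      254   Main               62
add column delta = t['payments_plus_4'] - t['payments']:
     purpose  payments  rate_bp branch  payments_plus_4  delta
5       home       103      821  North              107      4
7   personal        89      244  South               93      4
10   student        58      254   Main               62      4

4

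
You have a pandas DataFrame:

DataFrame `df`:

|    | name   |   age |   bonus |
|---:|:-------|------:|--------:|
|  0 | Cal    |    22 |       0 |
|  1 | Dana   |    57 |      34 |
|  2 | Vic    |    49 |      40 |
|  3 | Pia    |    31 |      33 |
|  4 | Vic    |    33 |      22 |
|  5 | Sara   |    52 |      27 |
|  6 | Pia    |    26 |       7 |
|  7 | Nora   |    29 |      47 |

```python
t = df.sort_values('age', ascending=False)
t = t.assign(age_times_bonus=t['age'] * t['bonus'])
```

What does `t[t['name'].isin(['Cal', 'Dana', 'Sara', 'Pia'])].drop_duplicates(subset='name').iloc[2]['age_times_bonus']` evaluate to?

sort by age descending:
   name  age  bonus
1  Dana   57     34
5  Sara   52     27
2   Vic   49     40
4   Vic   33     22
3   Pia   31     33
7  Nora   29     47
6   Pia   26      7
0   Cal   22      0
add column age_times_bonus = t['age'] * t['bonus']:
   name  age  bonus  age_times_bonus
1  Dana   57     34             1938
5  Sara   52     27             1404
2   Vic   49     40             1960
4   Vic   33     22              726
3   Pia   31     33             1023
7  Nora   29     47             1363
6   Pia   26      7              182
0   Cal   22      0                0
filter rows where name in ['Cal', 'Dana', 'Sara', 'Pia']:
   name  age  bonus  age_times_bonus
1  Dana   57     34             1938
5  Sara   52     27             1404
3   Pia   31     33             1023
6   Pia   26      7              182
0   Cal   22      0                0
drop duplicate name (keep=first):
   name  age  bonus  age_times_bonus
1  Dana   57     34             1938
5  Sara   52     27             1404
3   Pia   31     33             1023
0   Cal   22      0                0

1023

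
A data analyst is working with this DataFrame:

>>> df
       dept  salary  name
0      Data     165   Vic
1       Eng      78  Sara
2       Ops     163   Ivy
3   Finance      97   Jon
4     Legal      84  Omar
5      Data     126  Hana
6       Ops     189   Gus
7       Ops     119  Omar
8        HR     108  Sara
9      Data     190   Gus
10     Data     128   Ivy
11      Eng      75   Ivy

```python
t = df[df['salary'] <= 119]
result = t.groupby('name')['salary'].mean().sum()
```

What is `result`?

filter rows where salary <= 119:
       dept  salary  name
1       Eng      78  Sara
3   Finance      97   Jon
4     Legal      84  Omar
7       Ops     119  Omar
8        HR     108  Sara
11      Eng      75   Ivy
group by name, mean of salary:
name
Ivy      75.0
Jon      97.0
Omar    101.5
Sara     93.0
Name: salary, dtype: float64
Hence 366.5.

366.5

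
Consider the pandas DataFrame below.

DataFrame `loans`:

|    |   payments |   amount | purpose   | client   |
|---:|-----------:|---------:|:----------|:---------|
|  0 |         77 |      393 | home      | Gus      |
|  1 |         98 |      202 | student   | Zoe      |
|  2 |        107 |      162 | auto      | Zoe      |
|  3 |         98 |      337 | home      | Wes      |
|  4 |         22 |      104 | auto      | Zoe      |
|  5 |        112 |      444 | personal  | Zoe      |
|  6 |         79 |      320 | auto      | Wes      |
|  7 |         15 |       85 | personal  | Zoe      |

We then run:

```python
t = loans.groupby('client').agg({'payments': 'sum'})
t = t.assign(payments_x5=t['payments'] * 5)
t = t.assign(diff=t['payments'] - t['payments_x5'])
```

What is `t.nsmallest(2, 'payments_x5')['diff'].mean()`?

-508.0

group by client, sum of payments:
        payments
client          
Gus           77
Wes          177
Zoe          354
add column payments_x5 = t['payments'] * 5:
        payments  payments_x5
client                       
Gus           77          385
Wes          177          885
Zoe          354         1770
add column diff = t['payments'] - t['payments_x5']:
        payments  payments_x5  diff
client                             
Gus           77          385  -308
Wes          177          885  -708
Zoe          354         1770 -1416
take 2 rows with smallest payments_x5:
        payments  payments_x5  diff
client                             
Gus           77          385  -308
Wes          177          885  -708
Reading off the mean of column 'diff', we get -508.0.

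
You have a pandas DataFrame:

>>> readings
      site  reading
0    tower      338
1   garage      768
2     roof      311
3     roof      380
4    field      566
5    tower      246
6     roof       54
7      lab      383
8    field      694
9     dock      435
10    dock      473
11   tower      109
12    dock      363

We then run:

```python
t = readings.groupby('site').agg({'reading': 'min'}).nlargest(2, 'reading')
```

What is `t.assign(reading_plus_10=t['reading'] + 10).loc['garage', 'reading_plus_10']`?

group by site, min of reading:
        reading
site           
dock        363
field       566
garage      768
lab         383
roof         54
tower       109
take 2 rows with largest reading:
        reading
site           
garage      768
field       566
add column reading_plus_10 = t['reading'] + 10:
        reading  reading_plus_10
site                            
garage      768              778
field       566              576
The value at row 'garage', column 'reading_plus_10' is 778.

778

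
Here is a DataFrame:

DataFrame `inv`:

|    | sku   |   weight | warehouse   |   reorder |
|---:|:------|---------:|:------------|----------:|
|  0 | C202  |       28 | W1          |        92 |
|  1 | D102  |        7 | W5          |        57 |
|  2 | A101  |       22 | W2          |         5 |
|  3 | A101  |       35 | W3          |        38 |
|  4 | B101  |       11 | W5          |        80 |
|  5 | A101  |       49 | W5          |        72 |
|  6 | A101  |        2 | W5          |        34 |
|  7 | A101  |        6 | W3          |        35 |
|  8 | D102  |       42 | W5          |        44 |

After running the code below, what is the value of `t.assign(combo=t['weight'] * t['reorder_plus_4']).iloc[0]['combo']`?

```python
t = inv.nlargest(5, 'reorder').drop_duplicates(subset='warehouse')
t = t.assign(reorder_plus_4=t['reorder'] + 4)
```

take 5 rows with largest reorder:
    sku  weight warehouse  reorder
0  C202      28        W1       92
4  B101      11        W5       80
5  A101      49        W5       72
1  D102       7        W5       57
8  D102      42        W5       44
drop duplicate warehouse (keep=first):
    sku  weight warehouse  reorder
0  C202      28        W1       92
4  B101      11        W5       80
add column reorder_plus_4 = t['reorder'] + 4:
    sku  weight warehouse  reorder  reorder_plus_4
0  C202      28        W1       92              96
4  B101      11        W5       80              84
add column combo = t['weight'] * t['reorder_plus_4']:
    sku  weight warehouse  reorder  reorder_plus_4  combo
0  C202      28        W1       92              96   2688
4  B101      11        W5       80              84    924
The value at position 0, column 'combo' is 2688.

2688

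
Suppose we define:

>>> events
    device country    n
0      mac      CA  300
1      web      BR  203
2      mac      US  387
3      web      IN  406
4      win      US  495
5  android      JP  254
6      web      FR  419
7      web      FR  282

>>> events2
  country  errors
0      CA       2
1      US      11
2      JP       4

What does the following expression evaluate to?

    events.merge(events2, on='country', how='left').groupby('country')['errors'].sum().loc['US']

22.0

merge on 'country' (how='left') → 8 rows:
    device country    n  errors
0      mac      CA  300     2.0
1      web      BR  203     NaN
2      mac      US  387    11.0
3      web      IN  406     NaN
4      win      US  495    11.0
5  android      JP  254     4.0
6      web      FR  419     NaN
7      web      FR  282     NaN
group by country, sum of errors:
country
BR     0.0
CA     2.0
FR     0.0
IN     0.0
JP     4.0
US    22.0
Name: errors, dtype: float64
So loc['US'] = 22.0.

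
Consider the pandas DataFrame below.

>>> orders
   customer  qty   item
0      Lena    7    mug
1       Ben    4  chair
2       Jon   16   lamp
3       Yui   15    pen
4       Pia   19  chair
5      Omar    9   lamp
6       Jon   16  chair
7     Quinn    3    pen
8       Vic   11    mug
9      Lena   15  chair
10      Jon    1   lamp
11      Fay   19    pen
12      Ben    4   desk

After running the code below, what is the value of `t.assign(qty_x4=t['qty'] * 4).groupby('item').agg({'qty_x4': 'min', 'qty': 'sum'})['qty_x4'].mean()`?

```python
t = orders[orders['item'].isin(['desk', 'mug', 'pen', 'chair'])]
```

18.0

filter rows where item in ['desk', 'mug', 'pen', 'chair']:
   customer  qty   item
0      Lena    7    mug
1       Ben    4  chair
3       Yui   15    pen
4       Pia   19  chair
6       Jon   16  chair
7     Quinn    3    pen
8       Vic   11    mug
9      Lena   15  chair
11      Fay   19    pen
12      Ben    4   desk
add column qty_x4 = t['qty'] * 4:
   customer  qty   item  qty_x4
0      Lena    7    mug      28
1       Ben    4  chair      16
3       Yui   15    pen      60
4       Pia   19  chair      76
6       Jon   16  chair      64
7     Quinn    3    pen      12
8       Vic   11    mug      44
9      Lena   15  chair      60
11      Fay   19    pen      76
12      Ben    4   desk      16
group by item: min(qty_x4), sum(qty):
       qty_x4  qty
item              
chair      16   54
desk       16    4
mug        28   18
pen        12   37
The mean of column 'qty_x4' is 18.0.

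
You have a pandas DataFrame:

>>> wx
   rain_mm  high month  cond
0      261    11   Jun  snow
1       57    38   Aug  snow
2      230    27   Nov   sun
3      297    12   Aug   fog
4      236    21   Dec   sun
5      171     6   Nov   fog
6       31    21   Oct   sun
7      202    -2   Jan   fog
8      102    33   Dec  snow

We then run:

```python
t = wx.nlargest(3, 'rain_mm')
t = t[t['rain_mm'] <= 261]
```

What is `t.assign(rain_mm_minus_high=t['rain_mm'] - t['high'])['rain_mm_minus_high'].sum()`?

465

take 3 rows with largest rain_mm:
   rain_mm  high month  cond
3      297    12   Aug   fog
0      261    11   Jun  snow
4      236    21   Dec   sun
filter rows where rain_mm <= 261:
   rain_mm  high month  cond
0      261    11   Jun  snow
4      236    21   Dec   sun
add column rain_mm_minus_high = t['rain_mm'] - t['high']:
   rain_mm  high month  cond  rain_mm_minus_high
0      261    11   Jun  snow                 250
4      236    21   Dec   sun                 215
Finally, sum of column 'rain_mm_minus_high' = 465.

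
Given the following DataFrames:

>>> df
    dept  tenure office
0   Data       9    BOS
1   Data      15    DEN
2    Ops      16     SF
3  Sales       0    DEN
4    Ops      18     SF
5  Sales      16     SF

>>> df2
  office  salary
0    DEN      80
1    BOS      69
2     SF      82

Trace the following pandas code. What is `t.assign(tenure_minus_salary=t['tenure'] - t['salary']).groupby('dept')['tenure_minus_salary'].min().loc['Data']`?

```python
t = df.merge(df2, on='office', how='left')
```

-65

merge on 'office' (how='left') → 6 rows:
    dept  tenure office  salary
0   Data       9    BOS      69
1   Data      15    DEN      80
2    Ops      16     SF      82
3  Sales       0    DEN      80
4    Ops      18     SF      82
5  Sales      16     SF      82
add column tenure_minus_salary = t['tenure'] - t['salary']:
    dept  tenure office  salary  tenure_minus_salary
0   Data       9    BOS      69                  -60
1   Data      15    DEN      80                  -65
2    Ops      16     SF      82                  -66
3  Sales       0    DEN      80                  -80
4    Ops      18     SF      82                  -64
5  Sales      16     SF      82                  -66
group by dept, min of tenure_minus_salary:
dept
Data    -65
Ops     -66
Sales   -80
Name: tenure_minus_salary, dtype: int64
Hence -65.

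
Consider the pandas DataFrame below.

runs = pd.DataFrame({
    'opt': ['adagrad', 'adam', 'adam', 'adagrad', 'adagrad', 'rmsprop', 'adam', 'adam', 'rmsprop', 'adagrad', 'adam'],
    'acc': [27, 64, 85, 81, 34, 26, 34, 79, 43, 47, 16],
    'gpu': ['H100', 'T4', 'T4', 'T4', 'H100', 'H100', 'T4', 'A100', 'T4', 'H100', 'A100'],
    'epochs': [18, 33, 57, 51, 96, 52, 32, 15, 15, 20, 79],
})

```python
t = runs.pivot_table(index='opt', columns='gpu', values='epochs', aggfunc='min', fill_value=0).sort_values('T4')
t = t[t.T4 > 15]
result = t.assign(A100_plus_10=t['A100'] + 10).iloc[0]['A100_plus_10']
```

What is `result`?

25

pivot: rows=opt, cols=gpu, min(epochs):
gpu      A100  H100  T4
opt                    
adagrad     0    18  51
adam       15     0  32
rmsprop     0    52  15
sort by T4:
gpu      A100  H100  T4
opt                    
rmsprop     0    52  15
adam       15     0  32
adagrad     0    18  51
filter rows where T4 > 15:
gpu      A100  H100  T4
opt                    
adam       15     0  32
adagrad     0    18  51
add column A100_plus_10 = t['A100'] + 10:
gpu      A100  H100  T4  A100_plus_10
opt                                  
adam       15     0  32            25
adagrad     0    18  51            10
Reading off the value at position 0, column 'A100_plus_10', we get 25.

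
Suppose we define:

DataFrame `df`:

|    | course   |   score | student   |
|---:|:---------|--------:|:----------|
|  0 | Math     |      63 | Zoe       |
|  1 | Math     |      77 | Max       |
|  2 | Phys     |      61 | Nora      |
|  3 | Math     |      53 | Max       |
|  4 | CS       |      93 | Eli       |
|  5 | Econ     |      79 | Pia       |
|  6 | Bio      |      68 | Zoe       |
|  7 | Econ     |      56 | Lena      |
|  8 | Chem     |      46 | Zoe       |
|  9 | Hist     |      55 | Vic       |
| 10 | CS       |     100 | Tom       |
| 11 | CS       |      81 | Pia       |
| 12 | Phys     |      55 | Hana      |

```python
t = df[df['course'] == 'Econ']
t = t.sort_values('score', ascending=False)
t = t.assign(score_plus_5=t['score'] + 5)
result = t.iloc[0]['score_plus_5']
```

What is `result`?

filter rows where course == 'Econ':
  course  score student
5   Econ     79     Pia
7   Econ     56    Lena
sort by score descending:
  course  score student
5   Econ     79     Pia
7   Econ     56    Lena
add column score_plus_5 = t['score'] + 5:
  course  score student  score_plus_5
5   Econ     79     Pia            84
7   Econ     56    Lena            61
Reading off the value at position 0, column 'score_plus_5', we get 84.

84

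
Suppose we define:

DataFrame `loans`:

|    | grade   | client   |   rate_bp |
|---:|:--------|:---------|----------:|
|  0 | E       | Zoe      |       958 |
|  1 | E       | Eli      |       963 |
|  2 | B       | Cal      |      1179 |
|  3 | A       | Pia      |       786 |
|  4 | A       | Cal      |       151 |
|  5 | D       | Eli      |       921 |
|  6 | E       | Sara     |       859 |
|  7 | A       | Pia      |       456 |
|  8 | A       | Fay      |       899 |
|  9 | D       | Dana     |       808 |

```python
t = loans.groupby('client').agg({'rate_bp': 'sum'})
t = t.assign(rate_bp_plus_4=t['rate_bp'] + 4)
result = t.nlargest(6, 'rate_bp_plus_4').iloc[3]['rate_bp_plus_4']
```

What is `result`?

962

group by client, sum of rate_bp:
        rate_bp
client         
Cal        1330
Dana        808
Eli        1884
Fay         899
Pia        1242
Sara        859
Zoe         958
add column rate_bp_plus_4 = t['rate_bp'] + 4:
        rate_bp  rate_bp_plus_4
client                         
Cal        1330            1334
Dana        808             812
Eli        1884            1888
Fay         899             903
Pia        1242            1246
Sara        859             863
Zoe         958             962
take 6 rows with largest rate_bp_plus_4:
        rate_bp  rate_bp_plus_4
client                         
Eli        1884            1888
Cal        1330            1334
Pia        1242            1246
Zoe         958             962
Fay         899             903
Sara        859             863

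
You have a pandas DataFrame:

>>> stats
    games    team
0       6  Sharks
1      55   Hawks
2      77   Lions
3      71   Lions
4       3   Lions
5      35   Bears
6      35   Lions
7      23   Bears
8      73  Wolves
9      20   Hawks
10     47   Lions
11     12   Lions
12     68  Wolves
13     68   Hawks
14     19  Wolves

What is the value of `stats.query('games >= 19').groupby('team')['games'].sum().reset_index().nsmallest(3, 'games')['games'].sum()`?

filter rows where games >= 19:
    games    team
1      55   Hawks
2      77   Lions
3      71   Lions
5      35   Bears
6      35   Lions
7      23   Bears
8      73  Wolves
9      20   Hawks
10     47   Lions
12     68  Wolves
13     68   Hawks
14     19  Wolves
group by team, sum of games:
team
Bears      58
Hawks     143
Lions     230
Wolves    160
Name: games, dtype: int64
reset_index():
     team  games
0   Bears     58
1   Hawks    143
2   Lions    230
3  Wolves    160
take 3 rows with smallest games:
     team  games
0   Bears     58
1   Hawks    143
3  Wolves    160

361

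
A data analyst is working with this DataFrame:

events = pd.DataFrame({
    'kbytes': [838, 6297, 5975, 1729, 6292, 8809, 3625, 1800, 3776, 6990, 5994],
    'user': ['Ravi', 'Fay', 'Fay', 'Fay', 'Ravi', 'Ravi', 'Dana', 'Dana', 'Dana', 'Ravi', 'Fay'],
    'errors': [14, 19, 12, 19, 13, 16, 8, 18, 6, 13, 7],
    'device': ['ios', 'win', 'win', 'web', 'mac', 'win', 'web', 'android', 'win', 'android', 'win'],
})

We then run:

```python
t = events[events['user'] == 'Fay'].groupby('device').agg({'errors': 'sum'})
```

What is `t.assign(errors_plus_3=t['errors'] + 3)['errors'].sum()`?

filter rows where user == 'Fay':
    kbytes user  errors device
1     6297  Fay      19    win
2     5975  Fay      12    win
3     1729  Fay      19    web
10    5994  Fay       7    win
group by device, sum of errors:
        errors
device        
web         19
win         38
add column errors_plus_3 = t['errors'] + 3:
        errors  errors_plus_3
device                       
web         19             22
win         38             41

57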